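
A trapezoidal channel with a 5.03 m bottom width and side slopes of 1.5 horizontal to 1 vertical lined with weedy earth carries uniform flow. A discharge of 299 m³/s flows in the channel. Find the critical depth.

y_c = 4.64 m

At critical depth, Q² T / (g A³) = 1, i.e. A³/T = Q²/g = 299²/9.81 = 9113.
Trying y = 5.86 m: A³/T = 23490 — high.
Trying y = 4.64 m: A³/T = 9087 — close enough.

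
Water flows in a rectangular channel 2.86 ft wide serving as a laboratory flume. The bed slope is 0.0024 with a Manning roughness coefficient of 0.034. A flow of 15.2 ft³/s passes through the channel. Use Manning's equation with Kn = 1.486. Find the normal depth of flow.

Manning's equation rearranged: A R^(2/3) = nQ / (1.486·√S) = 0.034 × 15.2 / (1.486 × √0.0024) = 7.099.
At y = 3.03 ft: A R^(2/3) = 8.5 — too large.
At y = 1.91 ft: A R^(2/3) = 4.777 — too small.
At y = 2.62 ft: A R^(2/3) = 7.114 — matches.

y_n = 2.62 ft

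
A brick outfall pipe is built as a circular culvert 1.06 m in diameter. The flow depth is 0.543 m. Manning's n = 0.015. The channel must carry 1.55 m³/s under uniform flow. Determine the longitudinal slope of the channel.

For a circular section of diameter D = 1.06 m at depth y = 0.543 m, the central angle is θ = 2 arccos(1 − 2y/D) = 3.191 rad. Then A = (D²/8)(θ − sin θ) = 0.455 m² and P = Dθ/2 = 1.691 m.
Hydraulic radius R = A/P = 0.455/1.691 = 0.2691 m.
From Manning's equation, S = [nQ / (1 A R^(2/3))]² = [0.015 × 1.55 / (1 × 0.455 × 0.2691^(2/3))]² = 0.015.

S = 0.015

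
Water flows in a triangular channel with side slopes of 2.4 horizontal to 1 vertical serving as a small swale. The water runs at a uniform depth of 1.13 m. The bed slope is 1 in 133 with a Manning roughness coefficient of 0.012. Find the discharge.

Q = 14.3 m³/s

For a triangular section with side slope z = 2.4: A = zy² = 2.4×1.13² = 3.065 m²; P = 2y√(1+z²) = 2×1.13×2.6 = 5.876 m.
Hydraulic radius R = A/P = 3.065/5.876 = 0.5215 m.
Manning's equation: Q = (1/n) A R^(2/3) S^(1/2) = (1/0.012) × 3.065 × 0.5215^(2/3) × 0.007519^(1/2) = 14.3 m³/s.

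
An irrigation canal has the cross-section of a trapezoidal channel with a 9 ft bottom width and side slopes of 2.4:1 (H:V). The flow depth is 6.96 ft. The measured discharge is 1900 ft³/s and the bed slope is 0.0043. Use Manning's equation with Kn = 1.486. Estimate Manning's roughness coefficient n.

n = 0.023

With bottom width b = 9 ft and side slope z = 2.4: A = (b + zy)y = (9 + 2.4×6.96)×6.96 = 178.9 ft²; P = b + 2y√(1+z²) = 9 + 2×6.96×2.6 = 45.19 ft.
Hydraulic radius R = A/P = 178.9/45.19 = 3.959 ft.
Rearranging Manning's equation: n = (1.486/Q) A R^(2/3) S^(1/2) = (1.486/1900) × 178.9 × 3.959^(2/3) × √0.0043 = 0.023.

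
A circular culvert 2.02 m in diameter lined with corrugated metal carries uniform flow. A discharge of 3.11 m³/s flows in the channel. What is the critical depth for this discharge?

At critical depth, Q² T / (g A³) = 1, i.e. A³/T = Q²/g = 3.11²/9.81 = 0.9859.
Trying y = 0.92 m: A³/T = 1.426 — over.
Trying y = 0.602 m: A³/T = 0.2783 — short.
Trying y = 0.836 m: A³/T = 0.9878 — ≈ 0.9859.

y_c = 0.836 m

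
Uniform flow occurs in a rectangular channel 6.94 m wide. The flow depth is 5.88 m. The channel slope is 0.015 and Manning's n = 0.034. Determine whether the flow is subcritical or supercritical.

subcritical

Flow area A = b·y = 6.94 × 5.88 = 40.81 m². Wetted perimeter P = b + 2y = 6.94 + 2×5.88 = 18.7 m.
Hydraulic radius R = A/P = 40.81/18.7 = 2.182 m.
V = (1/n) R^(2/3) √S = (1/0.034) × 2.182^(2/3) × √0.015 = 6.06 m/s. Hydraulic depth D_h = A/T = 40.81/6.94 = 5.88 m.
Froude number Fr = V/√(g·D_h) = 6.06/√(9.81×5.88) = 0.798, which is less than 1, so the flow is subcritical.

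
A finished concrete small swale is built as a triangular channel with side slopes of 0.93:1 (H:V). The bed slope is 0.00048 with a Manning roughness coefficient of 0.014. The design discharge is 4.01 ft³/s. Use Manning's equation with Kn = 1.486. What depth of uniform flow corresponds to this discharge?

y_n = 1.65 ft

Manning's equation rearranged: A R^(2/3) = nQ / (1.486·√S) = 0.014 × 4.01 / (1.486 × √0.00048) = 1.724.
Trying y = 1.46 ft: A R^(2/3) = 1.244 — too small.
Trying y = 2.09 ft: A R^(2/3) = 3.238 — too large.
Trying y = 1.65 ft: A R^(2/3) = 1.724 — matches.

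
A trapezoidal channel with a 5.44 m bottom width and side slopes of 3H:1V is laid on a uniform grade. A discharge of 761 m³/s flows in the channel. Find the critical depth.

At critical depth, Q² T / (g A³) = 1, i.e. A³/T = Q²/g = 761²/9.81 = 59030.
Trying y = 7.08 m: A³/T = 140700 — over.
Trying y = 4.99 m: A³/T = 29860 — short.
Trying y = 5.83 m: A³/T = 59100 — matches.

y_c = 5.83 m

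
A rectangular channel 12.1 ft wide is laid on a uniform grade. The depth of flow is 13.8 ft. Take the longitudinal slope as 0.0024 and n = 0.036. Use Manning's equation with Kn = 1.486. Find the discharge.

Flow area A = b·y = 12.1 × 13.8 = 167 ft². Wetted perimeter P = b + 2y = 12.1 + 2×13.8 = 39.7 ft.
Hydraulic radius R = A/P = 167/39.7 = 4.206 ft.
Manning's equation: Q = (1.486/n) A R^(2/3) S^(1/2) = (1.486/0.036) × 167 × 4.206^(2/3) × 0.0024^(1/2) = 880 ft³/s.

Q = 880 ft³/s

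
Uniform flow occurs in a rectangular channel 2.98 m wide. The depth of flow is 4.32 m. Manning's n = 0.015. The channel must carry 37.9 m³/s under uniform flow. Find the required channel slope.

S = 0.0017

Flow area A = b·y = 2.98 × 4.32 = 12.87 m². Wetted perimeter P = b + 2y = 2.98 + 2×4.32 = 11.62 m.
Hydraulic radius R = A/P = 12.87/11.62 = 1.108 m.
From Manning's equation, S = [nQ / (1 A R^(2/3))]² = [0.015 × 37.9 / (1 × 12.87 × 1.108^(2/3))]² = 0.0017.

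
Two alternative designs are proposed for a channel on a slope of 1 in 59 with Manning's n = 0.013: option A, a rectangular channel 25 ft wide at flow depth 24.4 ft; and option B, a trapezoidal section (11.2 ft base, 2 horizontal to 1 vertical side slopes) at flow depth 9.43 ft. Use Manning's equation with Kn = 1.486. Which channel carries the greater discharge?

Channel A: Flow area A = b·y = 25 × 24.4 = 610 ft². Wetted perimeter P = b + 2y = 25 + 2×24.4 = 73.8 ft. Hydraulic radius R = A/P = 610/73.8 = 8.266 ft. Q_A = (1.486/0.013)·610·8.266^(2/3)·√0.01695 = 37110 ft³/s.
Channel B: With bottom width b = 11.2 ft and side slope z = 2: A = (b + zy)y = (11.2 + 2×9.43)×9.43 = 283.5 ft²; P = b + 2y√(1+z²) = 11.2 + 2×9.43×2.236 = 53.37 ft. Hydraulic radius R = A/P = 283.5/53.37 = 5.311 ft. Q_B = (1.486/0.013)·283.5·5.311^(2/3)·√0.01695 = 12840 ft³/s.
Q_A = 37110 ft³/s vs Q_B = 12840 ft³/s, so channel A carries more.

channel A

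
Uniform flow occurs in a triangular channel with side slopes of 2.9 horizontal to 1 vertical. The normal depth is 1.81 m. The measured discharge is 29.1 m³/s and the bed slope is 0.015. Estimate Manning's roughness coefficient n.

n = 0.036

For a triangular section with side slope z = 2.9: A = zy² = 2.9×1.81² = 9.501 m²; P = 2y√(1+z²) = 2×1.81×3.068 = 11.1 m.
Hydraulic radius R = A/P = 9.501/11.1 = 0.8556 m.
Rearranging Manning's equation: n = (1/Q) A R^(2/3) S^(1/2) = (1/29.1) × 9.501 × 0.8556^(2/3) × √0.015 = 0.036.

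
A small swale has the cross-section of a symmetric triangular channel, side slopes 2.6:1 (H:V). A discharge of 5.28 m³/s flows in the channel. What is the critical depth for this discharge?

y_c = 0.966 m

At critical depth, Q² T / (g A³) = 1, i.e. A³/T = Q²/g = 5.28²/9.81 = 2.842.
At y = 1.16 m: A³/T = 7.099 — over.
At y = 0.665 m: A³/T = 0.4396 — short.
At y = 0.966 m: A³/T = 2.843 — close enough.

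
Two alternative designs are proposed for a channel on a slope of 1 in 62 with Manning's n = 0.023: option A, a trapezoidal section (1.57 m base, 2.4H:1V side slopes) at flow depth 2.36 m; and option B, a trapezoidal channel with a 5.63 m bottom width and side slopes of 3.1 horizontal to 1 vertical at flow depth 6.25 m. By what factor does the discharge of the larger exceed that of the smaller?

17.9

Channel A: With bottom width b = 1.57 m and side slope z = 2.4: A = (b + zy)y = (1.57 + 2.4×2.36)×2.36 = 17.07 m²; P = b + 2y√(1+z²) = 1.57 + 2×2.36×2.6 = 13.84 m. Hydraulic radius R = A/P = 17.07/13.84 = 1.233 m. Q_A = (1/0.023)·17.07·1.233^(2/3)·√0.01613 = 108.4 m³/s.
Channel B: With bottom width b = 5.63 m and side slope z = 3.1: A = (b + zy)y = (5.63 + 3.1×6.25)×6.25 = 156.3 m²; P = b + 2y√(1+z²) = 5.63 + 2×6.25×3.257 = 46.35 m. Hydraulic radius R = A/P = 156.3/46.35 = 3.372 m. Q_B = (1/0.023)·156.3·3.372^(2/3)·√0.01613 = 1940 m³/s.
The larger discharge is 1940 m³/s and the smaller is 108.4 m³/s; the ratio is 17.9.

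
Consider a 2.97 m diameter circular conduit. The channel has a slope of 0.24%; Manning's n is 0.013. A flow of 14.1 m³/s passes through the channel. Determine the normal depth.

Manning's equation rearranged: A R^(2/3) = nQ / (1·√S) = 0.013 × 14.1 / (√0.0024) = 3.742.
Try y = 1.99 m: A R^(2/3) = 4.484 — high.
Try y = 1.36 m: A R^(2/3) = 2.44 — low.
Try y = 1.76 m: A R^(2/3) = 3.744 — close enough.

y_n = 1.76 m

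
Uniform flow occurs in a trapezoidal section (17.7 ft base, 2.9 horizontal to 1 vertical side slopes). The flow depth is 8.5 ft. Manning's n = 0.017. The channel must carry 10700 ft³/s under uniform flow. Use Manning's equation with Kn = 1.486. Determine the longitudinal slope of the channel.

With bottom width b = 17.7 ft and side slope z = 2.9: A = (b + zy)y = (17.7 + 2.9×8.5)×8.5 = 360 ft²; P = b + 2y√(1+z²) = 17.7 + 2×8.5×3.068 = 69.85 ft.
Hydraulic radius R = A/P = 360/69.85 = 5.154 ft.
From Manning's equation, S = [nQ / (1.486 A R^(2/3))]² = [0.017 × 10700 / (1.486 × 360 × 5.154^(2/3))]² = 0.013.

S = 0.013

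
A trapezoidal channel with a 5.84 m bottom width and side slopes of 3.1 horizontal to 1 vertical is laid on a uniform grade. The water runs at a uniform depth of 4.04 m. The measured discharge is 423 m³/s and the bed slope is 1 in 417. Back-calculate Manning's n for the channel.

n = 0.015

With bottom width b = 5.84 m and side slope z = 3.1: A = (b + zy)y = (5.84 + 3.1×4.04)×4.04 = 74.19 m²; P = b + 2y√(1+z²) = 5.84 + 2×4.04×3.257 = 32.16 m.
Hydraulic radius R = A/P = 74.19/32.16 = 2.307 m.
Rearranging Manning's equation: n = (1/Q) A R^(2/3) S^(1/2) = (1/423) × 74.19 × 2.307^(2/3) × √0.002398 = 0.015.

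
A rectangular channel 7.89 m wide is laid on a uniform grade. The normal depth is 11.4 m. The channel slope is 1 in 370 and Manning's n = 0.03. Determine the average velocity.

Flow area A = b·y = 7.89 × 11.4 = 89.95 m². Wetted perimeter P = b + 2y = 7.89 + 2×11.4 = 30.69 m.
Hydraulic radius R = A/P = 89.95/30.69 = 2.931 m.
From Manning's equation, V = (1/n) R^(2/3) S^(1/2) = (1/0.03) × 2.931^(2/3) × 0.002703^(1/2) = 3.55 m/s.

V = 3.55 m/s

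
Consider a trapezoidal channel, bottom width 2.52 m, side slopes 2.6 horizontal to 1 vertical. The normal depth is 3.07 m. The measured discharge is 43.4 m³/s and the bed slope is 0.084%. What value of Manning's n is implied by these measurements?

With bottom width b = 2.52 m and side slope z = 2.6: A = (b + zy)y = (2.52 + 2.6×3.07)×3.07 = 32.24 m²; P = b + 2y√(1+z²) = 2.52 + 2×3.07×2.786 = 19.62 m.
Hydraulic radius R = A/P = 32.24/19.62 = 1.643 m.
Rearranging Manning's equation: n = (1/Q) A R^(2/3) S^(1/2) = (1/43.4) × 32.24 × 1.643^(2/3) × √0.00084 = 0.03.

n = 0.03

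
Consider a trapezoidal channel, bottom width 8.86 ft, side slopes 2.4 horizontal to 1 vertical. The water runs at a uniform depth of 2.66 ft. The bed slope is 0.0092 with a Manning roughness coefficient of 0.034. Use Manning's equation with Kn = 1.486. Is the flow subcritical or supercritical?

subcritical

With bottom width b = 8.86 ft and side slope z = 2.4: A = (b + zy)y = (8.86 + 2.4×2.66)×2.66 = 40.55 ft²; P = b + 2y√(1+z²) = 8.86 + 2×2.66×2.6 = 22.69 ft.
Hydraulic radius R = A/P = 40.55/22.69 = 1.787 ft.
V = (1.486/n) R^(2/3) √S = (1.486/0.034) × 1.787^(2/3) × √0.0092 = 6.173 ft/s. Hydraulic depth D_h = A/T = 40.55/21.63 = 1.875 ft.
Froude number Fr = V/√(g·D_h) = 6.173/√(32.2×1.875) = 0.795, which is less than 1, so the flow is subcritical.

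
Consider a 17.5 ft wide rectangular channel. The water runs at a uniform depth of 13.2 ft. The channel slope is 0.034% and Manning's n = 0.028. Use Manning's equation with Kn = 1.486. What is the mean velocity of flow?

V = 2.96 ft/s

Flow area A = b·y = 17.5 × 13.2 = 231 ft². Wetted perimeter P = b + 2y = 17.5 + 2×13.2 = 43.9 ft.
Hydraulic radius R = A/P = 231/43.9 = 5.262 ft.
From Manning's equation, V = (1.486/n) R^(2/3) S^(1/2) = (1.486/0.028) × 5.262^(2/3) × 0.00034^(1/2) = 2.96 ft/s.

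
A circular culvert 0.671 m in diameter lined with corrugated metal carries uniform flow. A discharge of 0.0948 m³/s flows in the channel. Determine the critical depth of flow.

At critical depth, Q² T / (g A³) = 1, i.e. A³/T = Q²/g = 0.0948²/9.81 = 0.0009161.
Try y = 0.151 m: A³/T = 0.0003772 — short.
Try y = 0.232 m: A³/T = 0.002 — over.
Try y = 0.19 m: A³/T = 0.000923 — close enough.

y_c = 0.19 m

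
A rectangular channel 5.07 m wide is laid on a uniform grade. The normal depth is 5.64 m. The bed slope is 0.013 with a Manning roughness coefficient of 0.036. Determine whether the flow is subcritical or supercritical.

subcritical

Flow area A = b·y = 5.07 × 5.64 = 28.59 m². Wetted perimeter P = b + 2y = 5.07 + 2×5.64 = 16.35 m.
Hydraulic radius R = A/P = 28.59/16.35 = 1.749 m.
V = (1/n) R^(2/3) √S = (1/0.036) × 1.749^(2/3) × √0.013 = 4.597 m/s. Hydraulic depth D_h = A/T = 28.59/5.07 = 5.64 m.
Froude number Fr = V/√(g·D_h) = 4.597/√(9.81×5.64) = 0.618, which is less than 1, so the flow is subcritical.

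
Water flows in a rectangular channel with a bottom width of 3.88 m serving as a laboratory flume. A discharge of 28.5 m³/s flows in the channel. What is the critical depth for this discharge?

y_c = 1.77 m

For a rectangular channel, critical depth y_c = (q²/g)^(1/3) where q = Q/b = 28.5/3.88 = 7.345 m²/s.
So y_c = (7.345²/9.81)^(1/3) = 1.77 m.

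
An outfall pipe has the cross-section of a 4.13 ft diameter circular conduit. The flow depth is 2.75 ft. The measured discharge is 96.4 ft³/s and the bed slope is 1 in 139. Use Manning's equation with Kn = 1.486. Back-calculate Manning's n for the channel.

n = 0.014

For a circular section of diameter D = 4.13 ft at depth y = 2.75 ft, the central angle is θ = 2 arccos(1 − 2y/D) = 3.818 rad. Then A = (D²/8)(θ − sin θ) = 9.475 ft² and P = Dθ/2 = 7.884 ft.
Hydraulic radius R = A/P = 9.475/7.884 = 1.202 ft.
Rearranging Manning's equation: n = (1.486/Q) A R^(2/3) S^(1/2) = (1.486/96.4) × 9.475 × 1.202^(2/3) × √0.007194 = 0.014.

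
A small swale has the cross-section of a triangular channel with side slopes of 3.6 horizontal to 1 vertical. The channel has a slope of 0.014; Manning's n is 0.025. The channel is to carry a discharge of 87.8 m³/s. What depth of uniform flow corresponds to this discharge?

y_n = 2.22 m

Manning's equation rearranged: A R^(2/3) = nQ / (1·√S) = 0.025 × 87.8 / (√0.014) = 18.55.
Trying y = 2.46 m: A R^(2/3) = 24.4 — over.
Trying y = 1.59 m: A R^(2/3) = 7.619 — short.
Trying y = 2.22 m: A R^(2/3) = 18.56 — close enough.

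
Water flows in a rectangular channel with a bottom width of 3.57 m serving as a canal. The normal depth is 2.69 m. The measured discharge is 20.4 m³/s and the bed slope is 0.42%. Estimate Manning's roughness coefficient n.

n = 0.032

Flow area A = b·y = 3.57 × 2.69 = 9.603 m². Wetted perimeter P = b + 2y = 3.57 + 2×2.69 = 8.95 m.
Hydraulic radius R = A/P = 9.603/8.95 = 1.073 m.
Rearranging Manning's equation: n = (1/Q) A R^(2/3) S^(1/2) = (1/20.4) × 9.603 × 1.073^(2/3) × √0.0042 = 0.032.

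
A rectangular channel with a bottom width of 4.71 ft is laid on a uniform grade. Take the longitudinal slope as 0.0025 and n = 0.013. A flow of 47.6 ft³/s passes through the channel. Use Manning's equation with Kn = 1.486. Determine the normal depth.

Manning's equation rearranged: A R^(2/3) = nQ / (1.486·√S) = 0.013 × 47.6 / (1.486 × √0.0025) = 8.328.
Trying y = 1.51 ft: A R^(2/3) = 6.728 — too small.
Trying y = 2.22 ft: A R^(2/3) = 11.43 — too large.
Trying y = 1.76 ft: A R^(2/3) = 8.33 — ≈ 8.328.

y_n = 1.76 ft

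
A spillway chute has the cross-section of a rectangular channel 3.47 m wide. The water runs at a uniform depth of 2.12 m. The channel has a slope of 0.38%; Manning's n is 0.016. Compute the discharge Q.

Q = 27.5 m³/s

Flow area A = b·y = 3.47 × 2.12 = 7.356 m². Wetted perimeter P = b + 2y = 3.47 + 2×2.12 = 7.71 m.
Hydraulic radius R = A/P = 7.356/7.71 = 0.9541 m.
Manning's equation: Q = (1/n) A R^(2/3) S^(1/2) = (1/0.016) × 7.356 × 0.9541^(2/3) × 0.0038^(1/2) = 27.5 m³/s.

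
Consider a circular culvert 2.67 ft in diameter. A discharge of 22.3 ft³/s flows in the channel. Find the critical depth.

y_c = 1.57 ft

At critical depth, Q² T / (g A³) = 1, i.e. A³/T = Q²/g = 22.3²/32.2 = 15.44.
Trying y = 1.37 ft: A³/T = 9.071 — short.
Trying y = 1.81 ft: A³/T = 26.43 — over.
Trying y = 1.57 ft: A³/T = 15.27 — close enough.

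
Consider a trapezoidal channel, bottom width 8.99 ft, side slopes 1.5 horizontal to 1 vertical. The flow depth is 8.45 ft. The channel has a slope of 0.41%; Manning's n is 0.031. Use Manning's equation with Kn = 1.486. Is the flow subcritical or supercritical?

With bottom width b = 8.99 ft and side slope z = 1.5: A = (b + zy)y = (8.99 + 1.5×8.45)×8.45 = 183.1 ft²; P = b + 2y√(1+z²) = 8.99 + 2×8.45×1.803 = 39.46 ft.
Hydraulic radius R = A/P = 183.1/39.46 = 4.64 ft.
V = (1.486/n) R^(2/3) √S = (1.486/0.031) × 4.64^(2/3) × √0.0041 = 8.538 ft/s. Hydraulic depth D_h = A/T = 183.1/34.34 = 5.331 ft.
Froude number Fr = V/√(g·D_h) = 8.538/√(32.2×5.331) = 0.652, which is less than 1, so the flow is subcritical.

subcritical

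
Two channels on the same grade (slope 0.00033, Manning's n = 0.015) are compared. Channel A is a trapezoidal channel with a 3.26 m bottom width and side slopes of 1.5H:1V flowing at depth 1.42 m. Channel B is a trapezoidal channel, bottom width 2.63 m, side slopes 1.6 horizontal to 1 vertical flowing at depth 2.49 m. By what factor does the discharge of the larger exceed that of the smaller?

Channel A: With bottom width b = 3.26 m and side slope z = 1.5: A = (b + zy)y = (3.26 + 1.5×1.42)×1.42 = 7.654 m²; P = b + 2y√(1+z²) = 3.26 + 2×1.42×1.803 = 8.38 m. Hydraulic radius R = A/P = 7.654/8.38 = 0.9134 m. Q_A = (1/0.015)·7.654·0.9134^(2/3)·√0.00033 = 8.726 m³/s.
Channel B: With bottom width b = 2.63 m and side slope z = 1.6: A = (b + zy)y = (2.63 + 1.6×2.49)×2.49 = 16.47 m²; P = b + 2y√(1+z²) = 2.63 + 2×2.49×1.887 = 12.03 m. Hydraulic radius R = A/P = 16.47/12.03 = 1.369 m. Q_B = (1/0.015)·16.47·1.369^(2/3)·√0.00033 = 24.6 m³/s.
The larger discharge is 24.6 m³/s and the smaller is 8.726 m³/s; the ratio is 2.82.

2.82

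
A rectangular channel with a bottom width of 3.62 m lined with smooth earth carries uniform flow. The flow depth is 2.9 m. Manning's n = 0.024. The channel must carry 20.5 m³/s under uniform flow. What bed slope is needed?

Flow area A = b·y = 3.62 × 2.9 = 10.5 m². Wetted perimeter P = b + 2y = 3.62 + 2×2.9 = 9.42 m.
Hydraulic radius R = A/P = 10.5/9.42 = 1.114 m.
From Manning's equation, S = [nQ / (1 A R^(2/3))]² = [0.024 × 20.5 / (1 × 10.5 × 1.114^(2/3))]² = 0.0019.

S = 0.0019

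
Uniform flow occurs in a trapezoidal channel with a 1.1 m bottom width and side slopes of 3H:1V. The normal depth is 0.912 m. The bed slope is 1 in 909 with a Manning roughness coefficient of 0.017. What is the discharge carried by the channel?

Q = 4.35 m³/s

With bottom width b = 1.1 m and side slope z = 3: A = (b + zy)y = (1.1 + 3×0.912)×0.912 = 3.498 m²; P = b + 2y√(1+z²) = 1.1 + 2×0.912×3.162 = 6.868 m.
Hydraulic radius R = A/P = 3.498/6.868 = 0.5094 m.
Manning's equation: Q = (1/n) A R^(2/3) S^(1/2) = (1/0.017) × 3.498 × 0.5094^(2/3) × 0.0011^(1/2) = 4.35 m³/s.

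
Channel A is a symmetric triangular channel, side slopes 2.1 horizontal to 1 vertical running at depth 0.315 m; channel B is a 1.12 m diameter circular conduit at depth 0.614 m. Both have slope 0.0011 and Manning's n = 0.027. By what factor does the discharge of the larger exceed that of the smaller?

Channel A: For a triangular section with side slope z = 2.1: A = zy² = 2.1×0.315² = 0.2084 m²; P = 2y√(1+z²) = 2×0.315×2.326 = 1.465 m. Hydraulic radius R = A/P = 0.2084/1.465 = 0.1422 m. Q_A = (1/0.027)·0.2084·0.1422^(2/3)·√0.0011 = 0.06973 m³/s.
Channel B: For a circular section of diameter D = 1.12 m at depth y = 0.614 m, the central angle is θ = 2 arccos(1 − 2y/D) = 3.335 rad. Then A = (D²/8)(θ − sin θ) = 0.553 m² and P = Dθ/2 = 1.867 m. Hydraulic radius R = A/P = 0.553/1.867 = 0.2961 m. Q_B = (1/0.027)·0.553·0.2961^(2/3)·√0.0011 = 0.3018 m³/s.
The larger discharge is 0.3018 m³/s and the smaller is 0.06973 m³/s; the ratio is 4.33.

4.33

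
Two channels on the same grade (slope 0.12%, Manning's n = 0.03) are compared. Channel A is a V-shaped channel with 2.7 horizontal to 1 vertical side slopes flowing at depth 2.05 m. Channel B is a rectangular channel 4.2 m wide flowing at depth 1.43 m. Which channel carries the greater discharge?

channel A

Channel A: For a triangular section with side slope z = 2.7: A = zy² = 2.7×2.05² = 11.35 m²; P = 2y√(1+z²) = 2×2.05×2.879 = 11.8 m. Hydraulic radius R = A/P = 11.35/11.8 = 0.9612 m. Q_A = (1/0.03)·11.35·0.9612^(2/3)·√0.0012 = 12.76 m³/s.
Channel B: Flow area A = b·y = 4.2 × 1.43 = 6.006 m². Wetted perimeter P = b + 2y = 4.2 + 2×1.43 = 7.06 m. Hydraulic radius R = A/P = 6.006/7.06 = 0.8507 m. Q_B = (1/0.03)·6.006·0.8507^(2/3)·√0.0012 = 6.226 m³/s.
Q_A = 12.76 m³/s vs Q_B = 6.226 m³/s, so channel A carries more.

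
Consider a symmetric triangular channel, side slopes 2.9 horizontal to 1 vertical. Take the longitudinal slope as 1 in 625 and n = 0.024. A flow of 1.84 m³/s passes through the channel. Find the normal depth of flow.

Manning's equation rearranged: A R^(2/3) = nQ / (1·√S) = 0.024 × 1.84 / (√0.0016) = 1.104.
At y = 0.626 m: A R^(2/3) = 0.5046 — short.
At y = 0.91 m: A R^(2/3) = 1.368 — over.
At y = 0.84 m: A R^(2/3) = 1.105 — ≈ 1.104.

y_n = 0.84 m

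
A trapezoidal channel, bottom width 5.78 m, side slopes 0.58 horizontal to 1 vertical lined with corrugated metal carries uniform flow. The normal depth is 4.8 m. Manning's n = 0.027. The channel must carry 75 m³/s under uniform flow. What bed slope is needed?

S = 0.000741

With bottom width b = 5.78 m and side slope z = 0.58: A = (b + zy)y = (5.78 + 0.58×4.8)×4.8 = 41.11 m²; P = b + 2y√(1+z²) = 5.78 + 2×4.8×1.156 = 16.88 m.
Hydraulic radius R = A/P = 41.11/16.88 = 2.436 m.
From Manning's equation, S = [nQ / (1 A R^(2/3))]² = [0.027 × 75 / (1 × 41.11 × 2.436^(2/3))]² = 0.000741.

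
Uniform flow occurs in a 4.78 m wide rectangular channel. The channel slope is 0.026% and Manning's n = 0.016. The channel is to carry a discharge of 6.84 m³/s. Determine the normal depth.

y_n = 1.5 m

Manning's equation rearranged: A R^(2/3) = nQ / (1·√S) = 0.016 × 6.84 / (√0.00026) = 6.787.
At y = 1.62 m: A R^(2/3) = 7.565 — too large.
At y = 1.11 m: A R^(2/3) = 4.411 — too small.
At y = 1.5 m: A R^(2/3) = 6.79 — close enough.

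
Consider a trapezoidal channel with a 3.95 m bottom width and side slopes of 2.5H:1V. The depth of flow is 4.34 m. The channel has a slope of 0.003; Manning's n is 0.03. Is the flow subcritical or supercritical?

subcritical

With bottom width b = 3.95 m and side slope z = 2.5: A = (b + zy)y = (3.95 + 2.5×4.34)×4.34 = 64.23 m²; P = b + 2y√(1+z²) = 3.95 + 2×4.34×2.693 = 27.32 m.
Hydraulic radius R = A/P = 64.23/27.32 = 2.351 m.
V = (1/n) R^(2/3) √S = (1/0.03) × 2.351^(2/3) × √0.003 = 3.228 m/s. Hydraulic depth D_h = A/T = 64.23/25.65 = 2.504 m.
Froude number Fr = V/√(g·D_h) = 3.228/√(9.81×2.504) = 0.651, which is less than 1, so the flow is subcritical.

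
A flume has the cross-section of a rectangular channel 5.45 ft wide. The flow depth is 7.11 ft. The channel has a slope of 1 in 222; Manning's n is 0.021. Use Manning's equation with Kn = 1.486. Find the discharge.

Q = 289 ft³/s

Flow area A = b·y = 5.45 × 7.11 = 38.75 ft². Wetted perimeter P = b + 2y = 5.45 + 2×7.11 = 19.67 ft.
Hydraulic radius R = A/P = 38.75/19.67 = 1.97 ft.
Manning's equation: Q = (1.486/n) A R^(2/3) S^(1/2) = (1.486/0.021) × 38.75 × 1.97^(2/3) × 0.004505^(1/2) = 289 ft³/s.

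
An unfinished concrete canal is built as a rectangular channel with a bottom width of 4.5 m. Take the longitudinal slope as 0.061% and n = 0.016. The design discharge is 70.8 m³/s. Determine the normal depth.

Manning's equation rearranged: A R^(2/3) = nQ / (1·√S) = 0.016 × 70.8 / (√0.00061) = 45.87.
Trying y = 6.12 m: A R^(2/3) = 38.38 — low.
Trying y = 7.13 m: A R^(2/3) = 45.89 — close enough.

y_n = 7.13 m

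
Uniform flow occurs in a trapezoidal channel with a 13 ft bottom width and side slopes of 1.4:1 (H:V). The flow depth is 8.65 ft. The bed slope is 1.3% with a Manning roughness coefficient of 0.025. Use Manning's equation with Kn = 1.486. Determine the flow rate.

Q = 4350 ft³/s

With bottom width b = 13 ft and side slope z = 1.4: A = (b + zy)y = (13 + 1.4×8.65)×8.65 = 217.2 ft²; P = b + 2y√(1+z²) = 13 + 2×8.65×1.72 = 42.76 ft.
Hydraulic radius R = A/P = 217.2/42.76 = 5.079 ft.
Manning's equation: Q = (1.486/n) A R^(2/3) S^(1/2) = (1.486/0.025) × 217.2 × 5.079^(2/3) × 0.013^(1/2) = 4350 ft³/s.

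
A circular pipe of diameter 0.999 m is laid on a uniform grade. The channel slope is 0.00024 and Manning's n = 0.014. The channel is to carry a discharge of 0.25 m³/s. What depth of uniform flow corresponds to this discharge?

Manning's equation rearranged: A R^(2/3) = nQ / (1·√S) = 0.014 × 0.25 / (√0.00024) = 0.2259.
At y = 0.476 m: A R^(2/3) = 0.1431 — too small.
At y = 0.692 m: A R^(2/3) = 0.2567 — too large.
At y = 0.632 m: A R^(2/3) = 0.2261 — matches.

y_n = 0.632 m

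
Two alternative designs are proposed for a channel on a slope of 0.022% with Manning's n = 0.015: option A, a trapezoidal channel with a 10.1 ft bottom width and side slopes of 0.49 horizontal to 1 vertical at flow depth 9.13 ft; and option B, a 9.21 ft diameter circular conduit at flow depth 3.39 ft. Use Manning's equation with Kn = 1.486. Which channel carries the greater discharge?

channel A

Channel A: With bottom width b = 10.1 ft and side slope z = 0.49: A = (b + zy)y = (10.1 + 0.49×9.13)×9.13 = 133.1 ft²; P = b + 2y√(1+z²) = 10.1 + 2×9.13×1.114 = 30.43 ft. Hydraulic radius R = A/P = 133.1/30.43 = 4.372 ft. Q_A = (1.486/0.015)·133.1·4.372^(2/3)·√0.00022 = 522.8 ft³/s.
Channel B: For a circular section of diameter D = 9.21 ft at depth y = 3.39 ft, the central angle is θ = 2 arccos(1 − 2y/D) = 2.608 rad. Then A = (D²/8)(θ − sin θ) = 22.25 ft² and P = Dθ/2 = 12.01 ft. Hydraulic radius R = A/P = 22.25/12.01 = 1.853 ft. Q_B = (1.486/0.015)·22.25·1.853^(2/3)·√0.00022 = 49.33 ft³/s.
Q_A = 522.8 ft³/s vs Q_B = 49.33 ft³/s, so channel A carries more.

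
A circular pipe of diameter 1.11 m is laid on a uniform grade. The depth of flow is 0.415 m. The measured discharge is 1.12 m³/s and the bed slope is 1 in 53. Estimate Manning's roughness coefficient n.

For a circular section of diameter D = 1.11 m at depth y = 0.415 m, the central angle is θ = 2 arccos(1 − 2y/D) = 2.632 rad. Then A = (D²/8)(θ − sin θ) = 0.3301 m² and P = Dθ/2 = 1.461 m.
Hydraulic radius R = A/P = 0.3301/1.461 = 0.226 m.
Rearranging Manning's equation: n = (1/Q) A R^(2/3) S^(1/2) = (1/1.12) × 0.3301 × 0.226^(2/3) × √0.01887 = 0.015.

n = 0.015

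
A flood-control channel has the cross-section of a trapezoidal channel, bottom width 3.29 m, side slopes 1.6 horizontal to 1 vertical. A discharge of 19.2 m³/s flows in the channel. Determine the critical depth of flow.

At critical depth, Q² T / (g A³) = 1, i.e. A³/T = Q²/g = 19.2²/9.81 = 37.58.
At y = 1.52 m: A³/T = 80.69 — too large.
At y = 0.872 m: A³/T = 11.22 — too small.
At y = 1.23 m: A³/T = 37.44 — close enough.

y_c = 1.23 m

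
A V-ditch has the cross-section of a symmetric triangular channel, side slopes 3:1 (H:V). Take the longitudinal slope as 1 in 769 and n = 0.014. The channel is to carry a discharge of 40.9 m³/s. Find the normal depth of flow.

y_n = 2.25 m

Manning's equation rearranged: A R^(2/3) = nQ / (1·√S) = 0.014 × 40.9 / (√0.0013) = 15.88.
Trying y = 2.86 m: A R^(2/3) = 30.07 — too large.
Trying y = 1.62 m: A R^(2/3) = 6.605 — too small.
Trying y = 2.25 m: A R^(2/3) = 15.86 — ≈ 15.88.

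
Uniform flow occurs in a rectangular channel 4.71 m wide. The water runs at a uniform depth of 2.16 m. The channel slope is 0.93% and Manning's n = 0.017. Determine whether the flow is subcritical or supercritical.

supercritical

Flow area A = b·y = 4.71 × 2.16 = 10.17 m². Wetted perimeter P = b + 2y = 4.71 + 2×2.16 = 9.03 m.
Hydraulic radius R = A/P = 10.17/9.03 = 1.127 m.
V = (1/n) R^(2/3) √S = (1/0.017) × 1.127^(2/3) × √0.0093 = 6.142 m/s. Hydraulic depth D_h = A/T = 10.17/4.71 = 2.16 m.
Froude number Fr = V/√(g·D_h) = 6.142/√(9.81×2.16) = 1.33, which is greater than 1, so the flow is supercritical.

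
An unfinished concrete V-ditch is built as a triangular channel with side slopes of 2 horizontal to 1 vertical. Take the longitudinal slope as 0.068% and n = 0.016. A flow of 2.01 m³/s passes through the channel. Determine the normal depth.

Manning's equation rearranged: A R^(2/3) = nQ / (1·√S) = 0.016 × 2.01 / (√0.00068) = 1.233.
At y = 0.77 m: A R^(2/3) = 0.5826 — too small.
At y = 1.02 m: A R^(2/3) = 1.233 — matches.

y_n = 1.02 m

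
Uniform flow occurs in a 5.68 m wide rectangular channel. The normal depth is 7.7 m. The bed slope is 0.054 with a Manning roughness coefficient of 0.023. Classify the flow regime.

supercritical

Flow area A = b·y = 5.68 × 7.7 = 43.74 m². Wetted perimeter P = b + 2y = 5.68 + 2×7.7 = 21.08 m.
Hydraulic radius R = A/P = 43.74/21.08 = 2.075 m.
V = (1/n) R^(2/3) √S = (1/0.023) × 2.075^(2/3) × √0.054 = 16.44 m/s. Hydraulic depth D_h = A/T = 43.74/5.68 = 7.7 m.
Froude number Fr = V/√(g·D_h) = 16.44/√(9.81×7.7) = 1.89, which is greater than 1, so the flow is supercritical.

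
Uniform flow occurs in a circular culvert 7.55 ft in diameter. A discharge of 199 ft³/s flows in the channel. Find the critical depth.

At critical depth, Q² T / (g A³) = 1, i.e. A³/T = Q²/g = 199²/32.2 = 1230.
Try y = 2.8 ft: A³/T = 472.6 — short.
Try y = 4.23 ft: A³/T = 2294 — over.
Try y = 3.59 ft: A³/T = 1226 — ≈ 1230.

y_c = 3.59 ft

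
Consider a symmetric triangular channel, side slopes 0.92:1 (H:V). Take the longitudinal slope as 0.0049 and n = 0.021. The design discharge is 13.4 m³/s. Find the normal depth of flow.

y_n = 2.28 m

Manning's equation rearranged: A R^(2/3) = nQ / (1·√S) = 0.021 × 13.4 / (√0.0049) = 4.02.
Try y = 2.8 m: A R^(2/3) = 6.96 — too large.
Try y = 2.28 m: A R^(2/3) = 4.024 — matches.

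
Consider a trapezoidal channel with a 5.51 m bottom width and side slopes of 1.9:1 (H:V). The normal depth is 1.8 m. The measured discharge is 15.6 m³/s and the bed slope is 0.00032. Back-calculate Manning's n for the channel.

n = 0.021

With bottom width b = 5.51 m and side slope z = 1.9: A = (b + zy)y = (5.51 + 1.9×1.8)×1.8 = 16.07 m²; P = b + 2y√(1+z²) = 5.51 + 2×1.8×2.147 = 13.24 m.
Hydraulic radius R = A/P = 16.07/13.24 = 1.214 m.
Rearranging Manning's equation: n = (1/Q) A R^(2/3) S^(1/2) = (1/15.6) × 16.07 × 1.214^(2/3) × √0.00032 = 0.021.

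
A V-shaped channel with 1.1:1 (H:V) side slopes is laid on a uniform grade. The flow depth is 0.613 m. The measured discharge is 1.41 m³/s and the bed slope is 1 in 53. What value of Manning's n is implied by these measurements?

For a triangular section with side slope z = 1.1: A = zy² = 1.1×0.613² = 0.4133 m²; P = 2y√(1+z²) = 2×0.613×1.487 = 1.823 m.
Hydraulic radius R = A/P = 0.4133/1.823 = 0.2268 m.
Rearranging Manning's equation: n = (1/Q) A R^(2/3) S^(1/2) = (1/1.41) × 0.4133 × 0.2268^(2/3) × √0.01887 = 0.015.

n = 0.015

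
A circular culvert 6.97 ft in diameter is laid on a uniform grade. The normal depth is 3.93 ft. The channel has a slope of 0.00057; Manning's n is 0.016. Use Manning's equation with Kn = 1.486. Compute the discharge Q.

For a circular section of diameter D = 6.97 ft at depth y = 3.93 ft, the central angle is θ = 2 arccos(1 − 2y/D) = 3.398 rad. Then A = (D²/8)(θ − sin θ) = 22.17 ft² and P = Dθ/2 = 11.84 ft.
Hydraulic radius R = A/P = 22.17/11.84 = 1.872 ft.
Manning's equation: Q = (1.486/n) A R^(2/3) S^(1/2) = (1.486/0.016) × 22.17 × 1.872^(2/3) × 0.00057^(1/2) = 74.7 ft³/s.

Q = 74.7 ft³/s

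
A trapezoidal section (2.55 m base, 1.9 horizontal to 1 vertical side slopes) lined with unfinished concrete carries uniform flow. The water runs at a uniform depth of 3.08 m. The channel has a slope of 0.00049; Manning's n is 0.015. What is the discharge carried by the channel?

With bottom width b = 2.55 m and side slope z = 1.9: A = (b + zy)y = (2.55 + 1.9×3.08)×3.08 = 25.88 m²; P = b + 2y√(1+z²) = 2.55 + 2×3.08×2.147 = 15.78 m.
Hydraulic radius R = A/P = 25.88/15.78 = 1.64 m.
Manning's equation: Q = (1/n) A R^(2/3) S^(1/2) = (1/0.015) × 25.88 × 1.64^(2/3) × 0.00049^(1/2) = 53.1 m³/s.

Q = 53.1 m³/s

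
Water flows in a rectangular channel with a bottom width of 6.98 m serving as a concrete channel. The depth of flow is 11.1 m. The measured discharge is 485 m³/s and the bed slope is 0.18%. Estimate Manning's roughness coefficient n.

n = 0.013

Flow area A = b·y = 6.98 × 11.1 = 77.48 m². Wetted perimeter P = b + 2y = 6.98 + 2×11.1 = 29.18 m.
Hydraulic radius R = A/P = 77.48/29.18 = 2.655 m.
Rearranging Manning's equation: n = (1/Q) A R^(2/3) S^(1/2) = (1/485) × 77.48 × 2.655^(2/3) × √0.0018 = 0.013.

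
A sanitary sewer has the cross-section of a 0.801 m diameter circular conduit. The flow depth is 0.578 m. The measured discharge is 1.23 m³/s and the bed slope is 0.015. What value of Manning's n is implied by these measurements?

For a circular section of diameter D = 0.801 m at depth y = 0.578 m, the central angle is θ = 2 arccos(1 − 2y/D) = 4.06 rad. Then A = (D²/8)(θ − sin θ) = 0.3893 m² and P = Dθ/2 = 1.626 m.
Hydraulic radius R = A/P = 0.3893/1.626 = 0.2394 m.
Rearranging Manning's equation: n = (1/Q) A R^(2/3) S^(1/2) = (1/1.23) × 0.3893 × 0.2394^(2/3) × √0.015 = 0.0149.

n = 0.0149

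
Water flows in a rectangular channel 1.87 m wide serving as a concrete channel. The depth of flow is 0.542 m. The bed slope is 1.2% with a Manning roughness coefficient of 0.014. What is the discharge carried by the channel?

Flow area A = b·y = 1.87 × 0.542 = 1.014 m². Wetted perimeter P = b + 2y = 1.87 + 2×0.542 = 2.954 m.
Hydraulic radius R = A/P = 1.014/2.954 = 0.3431 m.
Manning's equation: Q = (1/n) A R^(2/3) S^(1/2) = (1/0.014) × 1.014 × 0.3431^(2/3) × 0.012^(1/2) = 3.89 m³/s.

Q = 3.89 m³/s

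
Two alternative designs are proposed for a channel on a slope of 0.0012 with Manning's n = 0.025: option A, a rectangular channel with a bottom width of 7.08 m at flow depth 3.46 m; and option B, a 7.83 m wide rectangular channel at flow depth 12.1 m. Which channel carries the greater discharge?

Channel A: Flow area A = b·y = 7.08 × 3.46 = 24.5 m². Wetted perimeter P = b + 2y = 7.08 + 2×3.46 = 14 m. Hydraulic radius R = A/P = 24.5/14 = 1.75 m. Q_A = (1/0.025)·24.5·1.75^(2/3)·√0.0012 = 49.29 m³/s.
Channel B: Flow area A = b·y = 7.83 × 12.1 = 94.74 m². Wetted perimeter P = b + 2y = 7.83 + 2×12.1 = 32.03 m. Hydraulic radius R = A/P = 94.74/32.03 = 2.958 m. Q_B = (1/0.025)·94.74·2.958^(2/3)·√0.0012 = 270.5 m³/s.
Q_A = 49.29 m³/s vs Q_B = 270.5 m³/s, so channel B carries more.

channel B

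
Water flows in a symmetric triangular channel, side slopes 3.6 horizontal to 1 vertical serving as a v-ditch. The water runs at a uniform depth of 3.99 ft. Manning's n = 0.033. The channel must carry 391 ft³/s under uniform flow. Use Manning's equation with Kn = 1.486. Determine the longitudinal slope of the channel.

For a triangular section with side slope z = 3.6: A = zy² = 3.6×3.99² = 57.31 ft²; P = 2y√(1+z²) = 2×3.99×3.736 = 29.82 ft.
Hydraulic radius R = A/P = 57.31/29.82 = 1.922 ft.
From Manning's equation, S = [nQ / (1.486 A R^(2/3))]² = [0.033 × 391 / (1.486 × 57.31 × 1.922^(2/3))]² = 0.0096.

S = 0.0096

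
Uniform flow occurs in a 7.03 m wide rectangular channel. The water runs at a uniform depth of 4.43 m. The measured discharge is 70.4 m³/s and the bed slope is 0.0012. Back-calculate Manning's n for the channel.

Flow area A = b·y = 7.03 × 4.43 = 31.14 m². Wetted perimeter P = b + 2y = 7.03 + 2×4.43 = 15.89 m.
Hydraulic radius R = A/P = 31.14/15.89 = 1.96 m.
Rearranging Manning's equation: n = (1/Q) A R^(2/3) S^(1/2) = (1/70.4) × 31.14 × 1.96^(2/3) × √0.0012 = 0.024.

n = 0.024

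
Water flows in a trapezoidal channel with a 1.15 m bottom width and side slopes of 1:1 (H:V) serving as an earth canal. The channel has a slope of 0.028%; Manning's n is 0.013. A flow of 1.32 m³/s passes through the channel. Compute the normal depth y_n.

Manning's equation rearranged: A R^(2/3) = nQ / (1·√S) = 0.013 × 1.32 / (√0.00028) = 1.026.
Trying y = 0.598 m: A R^(2/3) = 0.5367 — low.
Trying y = 0.844 m: A R^(2/3) = 1.026 — matches.

y_n = 0.844 m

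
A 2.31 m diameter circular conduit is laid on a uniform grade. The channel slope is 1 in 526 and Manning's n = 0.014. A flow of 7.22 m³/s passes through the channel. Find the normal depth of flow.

Manning's equation rearranged: A R^(2/3) = nQ / (1·√S) = 0.014 × 7.22 / (√0.001901) = 2.318.
Try y = 1.33 m: A R^(2/3) = 1.831 — short.
Try y = 1.74 m: A R^(2/3) = 2.664 — over.
Try y = 1.56 m: A R^(2/3) = 2.319 — ≈ 2.318.

y_n = 1.56 m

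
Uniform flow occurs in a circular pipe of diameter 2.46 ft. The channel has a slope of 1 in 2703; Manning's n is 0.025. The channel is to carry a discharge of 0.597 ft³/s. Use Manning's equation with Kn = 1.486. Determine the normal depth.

Manning's equation rearranged: A R^(2/3) = nQ / (1.486·√S) = 0.025 × 0.597 / (1.486 × √0.00037) = 0.5222.
Trying y = 0.499 ft: A R^(2/3) = 0.3097 — low.
Trying y = 0.648 ft: A R^(2/3) = 0.5221 — matches.

y_n = 0.648 ft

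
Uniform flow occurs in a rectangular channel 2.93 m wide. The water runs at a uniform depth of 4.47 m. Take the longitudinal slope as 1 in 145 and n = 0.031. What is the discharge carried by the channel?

Q = 37.5 m³/s

Flow area A = b·y = 2.93 × 4.47 = 13.1 m². Wetted perimeter P = b + 2y = 2.93 + 2×4.47 = 11.87 m.
Hydraulic radius R = A/P = 13.1/11.87 = 1.103 m.
Manning's equation: Q = (1/n) A R^(2/3) S^(1/2) = (1/0.031) × 13.1 × 1.103^(2/3) × 0.006897^(1/2) = 37.5 m³/s.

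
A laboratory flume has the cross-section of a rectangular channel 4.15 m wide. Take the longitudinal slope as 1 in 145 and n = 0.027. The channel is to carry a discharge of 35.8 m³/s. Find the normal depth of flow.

Manning's equation rearranged: A R^(2/3) = nQ / (1·√S) = 0.027 × 35.8 / (√0.006897) = 11.64.
At y = 2.07 m: A R^(2/3) = 8.797 — low.
At y = 2.88 m: A R^(2/3) = 13.54 — high.
At y = 2.56 m: A R^(2/3) = 11.63 — ≈ 11.64.

y_n = 2.56 m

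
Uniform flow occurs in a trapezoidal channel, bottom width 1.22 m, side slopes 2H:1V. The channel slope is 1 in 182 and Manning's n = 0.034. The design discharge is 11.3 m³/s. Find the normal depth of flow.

Manning's equation rearranged: A R^(2/3) = nQ / (1·√S) = 0.034 × 11.3 / (√0.005495) = 5.183.
Try y = 1.76 m: A R^(2/3) = 7.878 — over.
Try y = 1.47 m: A R^(2/3) = 5.202 — ≈ 5.183.

y_n = 1.47 m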